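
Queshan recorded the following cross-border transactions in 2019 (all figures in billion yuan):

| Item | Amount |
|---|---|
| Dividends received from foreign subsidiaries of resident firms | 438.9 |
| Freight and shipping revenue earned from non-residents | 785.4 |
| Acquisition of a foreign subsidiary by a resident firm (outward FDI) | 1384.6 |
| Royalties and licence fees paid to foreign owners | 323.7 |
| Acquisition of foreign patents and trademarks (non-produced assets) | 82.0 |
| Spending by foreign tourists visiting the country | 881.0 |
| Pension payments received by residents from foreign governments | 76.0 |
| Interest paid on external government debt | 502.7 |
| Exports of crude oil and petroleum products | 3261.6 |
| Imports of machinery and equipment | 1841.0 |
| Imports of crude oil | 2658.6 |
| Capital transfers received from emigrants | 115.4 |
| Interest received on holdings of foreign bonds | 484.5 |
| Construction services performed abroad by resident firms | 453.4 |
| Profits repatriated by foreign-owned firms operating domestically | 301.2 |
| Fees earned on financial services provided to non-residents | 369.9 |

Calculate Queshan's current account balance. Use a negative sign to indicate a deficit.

1123.5

Goods: -2658.6 - 1841.0 + 3261.6 = -1238.0
Services: 785.4 + 453.4 + 369.9 + 881.0 - 323.7 = 2166.0
Primary income: -502.7 + 484.5 - 301.2 + 438.9 = 119.5
Secondary income: 76.0
Current account = (-1238.0) + 2166.0 + 119.5 + 76.0 = 1123.5
(Excluded from the current account — financial account: acquisition of a foreign subsidiary by a resident firm (outward FDI) 1384.6; capital account: acquisition of foreign patents and trademarks (non-produced assets) 82.0, capital transfers received from emigrants 115.4.)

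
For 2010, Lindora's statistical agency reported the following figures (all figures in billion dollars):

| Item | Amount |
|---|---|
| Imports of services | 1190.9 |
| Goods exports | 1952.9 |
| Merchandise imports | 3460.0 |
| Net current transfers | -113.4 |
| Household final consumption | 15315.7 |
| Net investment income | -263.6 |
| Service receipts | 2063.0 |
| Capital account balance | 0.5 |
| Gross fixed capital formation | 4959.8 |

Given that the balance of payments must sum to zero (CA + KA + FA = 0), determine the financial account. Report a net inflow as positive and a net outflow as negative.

1011.5

Goods balance = 1952.9 - 3460.0 = -1507.1
Services balance = 2063.0 - 1190.9 = 872.1
Trade balance (goods + services) = -1507.1 + 872.1 = -635.0
Net primary income = -263.6
Net secondary income = -113.4
Current account = -635.0 + (-263.6) + (-113.4) = -1012.0
Financial account = -(-1012.0 + 0.5) = 1011.5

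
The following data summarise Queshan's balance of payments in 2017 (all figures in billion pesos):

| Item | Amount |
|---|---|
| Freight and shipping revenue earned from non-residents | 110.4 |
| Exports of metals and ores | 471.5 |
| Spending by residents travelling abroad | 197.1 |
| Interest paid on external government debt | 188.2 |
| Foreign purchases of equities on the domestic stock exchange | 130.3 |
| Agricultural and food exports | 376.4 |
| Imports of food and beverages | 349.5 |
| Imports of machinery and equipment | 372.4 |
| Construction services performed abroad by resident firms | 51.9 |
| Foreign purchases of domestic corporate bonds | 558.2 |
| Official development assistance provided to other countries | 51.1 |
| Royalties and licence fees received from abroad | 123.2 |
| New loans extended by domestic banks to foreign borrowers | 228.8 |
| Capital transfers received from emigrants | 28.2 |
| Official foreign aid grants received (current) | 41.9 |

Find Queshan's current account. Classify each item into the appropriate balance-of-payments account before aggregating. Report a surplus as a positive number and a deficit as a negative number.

Goods: 376.4 + 471.5 - 349.5 - 372.4 = 126.0
Services: 110.4 - 197.1 + 123.2 + 51.9 = 88.4
Primary income: -188.2
Secondary income: -51.1 + 41.9 = -9.2
Current account = 126.0 + 88.4 + (-188.2) + (-9.2) = 17.0
(Excluded from the current account — financial account: foreign purchases of equities on the domestic stock exchange 130.3, foreign purchases of domestic corporate bonds 558.2, new loans extended by domestic banks to foreign borrowers 228.8; capital account: capital transfers received from emigrants 28.2.)

17.0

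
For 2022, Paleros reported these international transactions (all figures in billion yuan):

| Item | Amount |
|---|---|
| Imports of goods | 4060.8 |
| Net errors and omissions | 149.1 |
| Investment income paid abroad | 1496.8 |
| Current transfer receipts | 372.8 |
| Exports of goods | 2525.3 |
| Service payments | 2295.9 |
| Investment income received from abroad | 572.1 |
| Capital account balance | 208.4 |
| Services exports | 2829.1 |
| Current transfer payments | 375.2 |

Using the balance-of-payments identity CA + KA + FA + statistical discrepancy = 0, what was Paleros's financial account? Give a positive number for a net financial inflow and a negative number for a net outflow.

1571.9

Goods balance = 2525.3 - 4060.8 = -1535.5
Services balance = 2829.1 - 2295.9 = 533.2
Trade balance (goods + services) = -1535.5 + 533.2 = -1002.3
Net primary income = 572.1 - 1496.8 = -924.7
Net secondary income = 372.8 - 375.2 = -2.4
Current account = -1002.3 + (-924.7) + (-2.4) = -1929.4
Financial account = -(-1929.4 + 208.4 + 149.1) = 1571.9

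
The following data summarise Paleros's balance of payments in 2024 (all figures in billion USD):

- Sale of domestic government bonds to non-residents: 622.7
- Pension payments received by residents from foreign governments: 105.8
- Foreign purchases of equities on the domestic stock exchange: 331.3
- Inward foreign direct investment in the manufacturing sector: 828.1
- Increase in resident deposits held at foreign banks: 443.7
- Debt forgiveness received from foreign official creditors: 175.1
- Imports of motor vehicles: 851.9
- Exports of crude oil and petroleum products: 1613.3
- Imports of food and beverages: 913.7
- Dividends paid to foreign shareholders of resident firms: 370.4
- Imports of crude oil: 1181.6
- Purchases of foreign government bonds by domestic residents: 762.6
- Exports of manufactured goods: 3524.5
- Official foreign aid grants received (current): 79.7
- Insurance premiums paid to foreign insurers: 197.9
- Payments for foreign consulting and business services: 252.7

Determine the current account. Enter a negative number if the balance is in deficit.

Goods: -851.9 + 1613.3 + 3524.5 - 913.7 - 1181.6 = 2190.6
Services: -252.7 - 197.9 = -450.6
Primary income: -370.4
Secondary income: 105.8 + 79.7 = 185.5
Current account = 2190.6 + (-450.6) + (-370.4) + 185.5 = 1555.1
(Excluded from the current account — financial account: sale of domestic government bonds to non-residents 622.7, foreign purchases of equities on the domestic stock exchange 331.3, inward foreign direct investment in the manufacturing sector 828.1, increase in resident deposits held at foreign banks 443.7, purchases of foreign government bonds by domestic residents 762.6; capital account: debt forgiveness received from foreign official creditors 175.1.)

1555.1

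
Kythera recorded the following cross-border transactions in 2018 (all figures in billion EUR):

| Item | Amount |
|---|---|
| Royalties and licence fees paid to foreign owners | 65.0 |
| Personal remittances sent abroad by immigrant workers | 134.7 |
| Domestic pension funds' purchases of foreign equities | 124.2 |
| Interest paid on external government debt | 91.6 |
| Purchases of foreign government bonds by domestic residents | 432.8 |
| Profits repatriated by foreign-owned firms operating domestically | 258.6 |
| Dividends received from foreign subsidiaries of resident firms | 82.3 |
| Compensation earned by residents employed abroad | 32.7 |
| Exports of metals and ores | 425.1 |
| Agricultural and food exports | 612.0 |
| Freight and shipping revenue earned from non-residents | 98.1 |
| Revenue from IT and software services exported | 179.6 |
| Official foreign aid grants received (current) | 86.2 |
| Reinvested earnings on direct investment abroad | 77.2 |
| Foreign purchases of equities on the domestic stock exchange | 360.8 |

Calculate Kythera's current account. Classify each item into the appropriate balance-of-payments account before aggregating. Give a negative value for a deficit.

1043.3

Goods: 612.0 + 425.1 = 1037.1
Services: -65.0 + 179.6 + 98.1 = 212.7
Primary income: -91.6 + 77.2 - 258.6 + 32.7 + 82.3 = -158.0
Secondary income: -134.7 + 86.2 = -48.5
Current account = 1037.1 + 212.7 + (-158.0) + (-48.5) = 1043.3
(Excluded from the current account — financial account: domestic pension funds' purchases of foreign equities 124.2, purchases of foreign government bonds by domestic residents 432.8, foreign purchases of equities on the domestic stock exchange 360.8.)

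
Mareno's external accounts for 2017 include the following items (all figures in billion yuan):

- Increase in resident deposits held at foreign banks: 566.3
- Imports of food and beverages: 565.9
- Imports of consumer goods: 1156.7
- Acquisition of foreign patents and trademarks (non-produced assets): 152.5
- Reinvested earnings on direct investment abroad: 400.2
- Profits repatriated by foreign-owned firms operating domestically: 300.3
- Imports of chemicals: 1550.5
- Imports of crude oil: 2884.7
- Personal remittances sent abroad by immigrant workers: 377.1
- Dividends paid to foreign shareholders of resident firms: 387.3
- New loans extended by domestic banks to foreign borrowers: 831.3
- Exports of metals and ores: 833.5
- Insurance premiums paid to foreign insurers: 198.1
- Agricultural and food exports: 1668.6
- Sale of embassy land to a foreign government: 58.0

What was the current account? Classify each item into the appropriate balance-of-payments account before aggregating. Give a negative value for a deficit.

Goods: -1156.7 - 2884.7 + 1668.6 + 833.5 - 565.9 - 1550.5 = -3655.7
Services: -198.1
Primary income: -300.3 - 387.3 + 400.2 = -287.4
Secondary income: -377.1
Current account = (-3655.7) + (-198.1) + (-287.4) + (-377.1) = -4518.3
(Excluded from the current account — financial account: increase in resident deposits held at foreign banks 566.3, new loans extended by domestic banks to foreign borrowers 831.3; capital account: acquisition of foreign patents and trademarks (non-produced assets) 152.5, sale of embassy land to a foreign government 58.0.)

-4518.3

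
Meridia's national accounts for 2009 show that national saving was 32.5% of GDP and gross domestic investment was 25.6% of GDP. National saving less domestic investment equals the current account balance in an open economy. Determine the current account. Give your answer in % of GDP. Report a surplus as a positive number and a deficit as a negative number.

6.9

S - I = CA (net lending to the rest of the world).
CA = S - I = 32.5 - 25.6 = 6.9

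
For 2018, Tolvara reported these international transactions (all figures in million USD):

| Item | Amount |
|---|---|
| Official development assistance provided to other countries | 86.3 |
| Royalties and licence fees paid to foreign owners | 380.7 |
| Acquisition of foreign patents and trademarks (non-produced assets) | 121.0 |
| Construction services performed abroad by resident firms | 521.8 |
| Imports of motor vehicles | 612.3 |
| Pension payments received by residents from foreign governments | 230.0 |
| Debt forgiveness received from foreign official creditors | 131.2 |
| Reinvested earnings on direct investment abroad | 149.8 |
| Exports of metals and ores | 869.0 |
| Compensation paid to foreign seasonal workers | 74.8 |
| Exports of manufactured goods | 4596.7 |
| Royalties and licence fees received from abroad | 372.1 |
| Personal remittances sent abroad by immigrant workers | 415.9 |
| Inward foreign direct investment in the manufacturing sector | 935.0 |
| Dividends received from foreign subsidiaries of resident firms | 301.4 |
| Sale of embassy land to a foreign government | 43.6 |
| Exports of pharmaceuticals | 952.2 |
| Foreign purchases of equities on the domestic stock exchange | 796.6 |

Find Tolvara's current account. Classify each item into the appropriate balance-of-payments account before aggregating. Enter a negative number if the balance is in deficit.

6423.0

Goods: 4596.7 - 612.3 + 869.0 + 952.2 = 5805.6
Services: 521.8 + 372.1 - 380.7 = 513.2
Primary income: -74.8 + 149.8 + 301.4 = 376.4
Secondary income: 230.0 - 415.9 - 86.3 = -272.2
Current account = 5805.6 + 513.2 + 376.4 + (-272.2) = 6423.0
(Excluded from the current account — capital account: acquisition of foreign patents and trademarks (non-produced assets) 121.0, debt forgiveness received from foreign official creditors 131.2, sale of embassy land to a foreign government 43.6; financial account: inward foreign direct investment in the manufacturing sector 935.0, foreign purchases of equities on the domestic stock exchange 796.6.)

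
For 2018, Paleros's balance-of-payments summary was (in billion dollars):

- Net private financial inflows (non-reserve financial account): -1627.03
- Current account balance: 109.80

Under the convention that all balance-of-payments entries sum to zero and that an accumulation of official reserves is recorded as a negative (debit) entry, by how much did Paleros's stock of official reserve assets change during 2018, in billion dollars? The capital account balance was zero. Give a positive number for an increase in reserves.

-1517.23

Official reserve transactions balance = -(109.80 + (-1627.03)) = 1517.23
An accumulation of reserves is recorded as a debit (negative entry), so the change in the stock of reserves is the negative of that balance.
Change in official reserves = -(1517.23) = -1517.23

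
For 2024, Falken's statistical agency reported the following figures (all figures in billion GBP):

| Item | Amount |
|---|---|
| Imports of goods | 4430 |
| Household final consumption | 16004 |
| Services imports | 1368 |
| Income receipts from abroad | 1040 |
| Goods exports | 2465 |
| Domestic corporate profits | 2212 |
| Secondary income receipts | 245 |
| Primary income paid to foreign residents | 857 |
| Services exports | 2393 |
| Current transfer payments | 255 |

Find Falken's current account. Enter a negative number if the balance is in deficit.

-767

Goods balance = 2465 - 4430 = -1965
Services balance = 2393 - 1368 = 1025
Trade balance (goods + services) = -1965 + 1025 = -940
Net primary income = 1040 - 857 = 183
Net secondary income = 245 - 255 = -10
Current account = -940 + 183 + (-10) = -767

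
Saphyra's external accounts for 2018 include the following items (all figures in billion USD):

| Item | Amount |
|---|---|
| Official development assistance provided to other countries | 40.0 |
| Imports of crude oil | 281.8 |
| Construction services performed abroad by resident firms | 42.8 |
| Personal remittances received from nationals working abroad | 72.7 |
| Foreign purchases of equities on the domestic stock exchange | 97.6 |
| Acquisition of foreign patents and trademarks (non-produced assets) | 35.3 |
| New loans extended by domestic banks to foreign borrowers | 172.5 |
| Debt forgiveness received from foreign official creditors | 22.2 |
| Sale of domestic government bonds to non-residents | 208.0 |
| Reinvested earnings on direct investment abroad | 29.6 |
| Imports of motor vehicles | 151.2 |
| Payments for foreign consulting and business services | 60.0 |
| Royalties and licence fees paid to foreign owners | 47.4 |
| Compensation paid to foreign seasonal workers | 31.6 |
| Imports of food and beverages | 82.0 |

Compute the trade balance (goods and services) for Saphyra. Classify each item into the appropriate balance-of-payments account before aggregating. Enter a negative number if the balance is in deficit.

-579.6

Goods: -151.2 - 82.0 - 281.8 = -515.0
Services: -47.4 - 60.0 + 42.8 = -64.6
Trade balance = -515.0 + (-64.6) = -579.6
(Excluded from the trade balance — secondary income: official development assistance provided to other countries 40.0, personal remittances received from nationals working abroad 72.7; financial account: foreign purchases of equities on the domestic stock exchange 97.6, new loans extended by domestic banks to foreign borrowers 172.5, sale of domestic government bonds to non-residents 208.0; capital account: acquisition of foreign patents and trademarks (non-produced assets) 35.3, debt forgiveness received from foreign official creditors 22.2; primary income: reinvested earnings on direct investment abroad 29.6, compensation paid to foreign seasonal workers 31.6.)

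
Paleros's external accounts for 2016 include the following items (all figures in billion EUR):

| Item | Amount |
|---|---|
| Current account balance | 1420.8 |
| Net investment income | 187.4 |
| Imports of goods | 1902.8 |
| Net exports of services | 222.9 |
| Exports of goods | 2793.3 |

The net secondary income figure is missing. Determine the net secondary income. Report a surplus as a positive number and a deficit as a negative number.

Current account = goods balance + services balance + net primary income + net secondary income
Sum of the known components = 1300.8
Net secondary income = CA - (known components) = 1420.8 - 1300.8 = 120.0

120.0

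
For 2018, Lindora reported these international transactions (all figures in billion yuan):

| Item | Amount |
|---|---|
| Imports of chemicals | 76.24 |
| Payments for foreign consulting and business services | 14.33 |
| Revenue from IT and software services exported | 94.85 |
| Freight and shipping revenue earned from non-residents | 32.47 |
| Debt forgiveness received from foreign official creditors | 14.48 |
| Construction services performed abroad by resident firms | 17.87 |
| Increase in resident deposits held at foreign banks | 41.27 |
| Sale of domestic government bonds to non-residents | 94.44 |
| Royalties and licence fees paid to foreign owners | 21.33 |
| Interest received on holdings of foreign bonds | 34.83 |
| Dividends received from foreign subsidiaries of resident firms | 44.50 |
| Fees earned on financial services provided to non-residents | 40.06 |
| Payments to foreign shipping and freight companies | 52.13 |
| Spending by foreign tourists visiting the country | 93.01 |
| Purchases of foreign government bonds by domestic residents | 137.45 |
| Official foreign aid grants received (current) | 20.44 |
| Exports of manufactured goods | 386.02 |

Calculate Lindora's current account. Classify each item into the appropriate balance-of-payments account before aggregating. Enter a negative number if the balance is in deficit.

Goods: -76.24 + 386.02 = 309.78
Services: 32.47 + 17.87 - 52.13 + 40.06 + 93.01 - 21.33 + 94.85 - 14.33 = 190.47
Primary income: 44.50 + 34.83 = 79.33
Secondary income: 20.44
Current account = 309.78 + 190.47 + 79.33 + 20.44 = 600.02
(Excluded from the current account — capital account: debt forgiveness received from foreign official creditors 14.48; financial account: increase in resident deposits held at foreign banks 41.27, sale of domestic government bonds to non-residents 94.44, purchases of foreign government bonds by domestic residents 137.45.)

600.02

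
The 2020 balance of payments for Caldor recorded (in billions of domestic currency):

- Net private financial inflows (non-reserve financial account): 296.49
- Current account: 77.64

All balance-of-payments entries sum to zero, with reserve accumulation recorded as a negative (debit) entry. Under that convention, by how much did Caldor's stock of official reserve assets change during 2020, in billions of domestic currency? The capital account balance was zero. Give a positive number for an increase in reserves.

Official reserve transactions balance = -(77.64 + 296.49) = -374.13
An accumulation of reserves is recorded as a debit (negative entry), so the change in the stock of reserves is the negative of that balance.
Change in official reserves = -(-374.13) = 374.13

374.13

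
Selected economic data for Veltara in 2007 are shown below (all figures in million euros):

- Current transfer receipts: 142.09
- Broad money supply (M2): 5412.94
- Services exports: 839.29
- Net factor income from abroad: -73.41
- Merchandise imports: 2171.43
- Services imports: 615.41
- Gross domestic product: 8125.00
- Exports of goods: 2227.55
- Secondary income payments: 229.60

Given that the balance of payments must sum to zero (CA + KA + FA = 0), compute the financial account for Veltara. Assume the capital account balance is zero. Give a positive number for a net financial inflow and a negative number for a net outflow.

-119.08

Goods balance = 2227.55 - 2171.43 = 56.12
Services balance = 839.29 - 615.41 = 223.88
Trade balance (goods + services) = 56.12 + 223.88 = 280.00
Net primary income = -73.41
Net secondary income = 142.09 - 229.60 = -87.51
Current account = 280.00 + (-73.41) + (-87.51) = 119.08
Financial account = -(119.08) = -119.08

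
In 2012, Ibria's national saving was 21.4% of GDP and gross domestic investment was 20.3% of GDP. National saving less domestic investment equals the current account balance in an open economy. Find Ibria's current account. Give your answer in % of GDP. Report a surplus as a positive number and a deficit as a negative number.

1.1

S - I = CA (net lending to the rest of the world).
CA = S - I = 21.4 - 20.3 = 1.1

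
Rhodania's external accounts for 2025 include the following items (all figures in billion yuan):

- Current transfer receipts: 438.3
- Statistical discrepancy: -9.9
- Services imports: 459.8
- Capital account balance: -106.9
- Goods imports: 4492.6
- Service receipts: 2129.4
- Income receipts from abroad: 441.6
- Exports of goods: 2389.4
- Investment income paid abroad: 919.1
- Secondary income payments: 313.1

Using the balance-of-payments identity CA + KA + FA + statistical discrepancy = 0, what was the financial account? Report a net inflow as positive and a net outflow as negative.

902.7

Goods balance = 2389.4 - 4492.6 = -2103.2
Services balance = 2129.4 - 459.8 = 1669.6
Trade balance (goods + services) = -2103.2 + 1669.6 = -433.6
Net primary income = 441.6 - 919.1 = -477.5
Net secondary income = 438.3 - 313.1 = 125.2
Current account = -433.6 + (-477.5) + 125.2 = -785.9
Financial account = -(-785.9 + (-106.9) + (-9.9)) = 902.7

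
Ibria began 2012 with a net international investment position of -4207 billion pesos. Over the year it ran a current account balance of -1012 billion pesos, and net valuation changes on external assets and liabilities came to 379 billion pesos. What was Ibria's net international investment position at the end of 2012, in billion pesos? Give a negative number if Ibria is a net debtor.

Change in NIIP = current account + net valuation change = -1012 + 379 = -633
End-of-year NIIP = -4207 + (-633) = -4840

-4840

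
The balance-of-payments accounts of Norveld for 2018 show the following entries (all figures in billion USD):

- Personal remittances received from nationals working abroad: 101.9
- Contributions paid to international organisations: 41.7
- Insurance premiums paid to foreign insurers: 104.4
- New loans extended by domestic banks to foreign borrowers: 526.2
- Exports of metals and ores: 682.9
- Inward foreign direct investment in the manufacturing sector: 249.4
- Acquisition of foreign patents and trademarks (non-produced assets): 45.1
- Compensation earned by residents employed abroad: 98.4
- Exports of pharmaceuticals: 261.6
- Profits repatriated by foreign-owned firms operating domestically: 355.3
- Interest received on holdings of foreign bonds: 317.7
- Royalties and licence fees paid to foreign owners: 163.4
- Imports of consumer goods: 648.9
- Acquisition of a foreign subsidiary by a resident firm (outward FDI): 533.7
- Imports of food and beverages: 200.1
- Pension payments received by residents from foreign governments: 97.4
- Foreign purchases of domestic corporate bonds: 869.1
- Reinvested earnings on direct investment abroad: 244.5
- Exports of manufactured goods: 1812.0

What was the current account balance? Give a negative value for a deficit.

Goods: 1812.0 + 261.6 - 200.1 + 682.9 - 648.9 = 1907.5
Services: -163.4 - 104.4 = -267.8
Primary income: 244.5 - 355.3 + 317.7 + 98.4 = 305.3
Secondary income: 101.9 - 41.7 + 97.4 = 157.6
Current account = 1907.5 + (-267.8) + 305.3 + 157.6 = 2102.6
(Excluded from the current account — financial account: new loans extended by domestic banks to foreign borrowers 526.2, inward foreign direct investment in the manufacturing sector 249.4, acquisition of a foreign subsidiary by a resident firm (outward FDI) 533.7, foreign purchases of domestic corporate bonds 869.1; capital account: acquisition of foreign patents and trademarks (non-produced assets) 45.1.)

2102.6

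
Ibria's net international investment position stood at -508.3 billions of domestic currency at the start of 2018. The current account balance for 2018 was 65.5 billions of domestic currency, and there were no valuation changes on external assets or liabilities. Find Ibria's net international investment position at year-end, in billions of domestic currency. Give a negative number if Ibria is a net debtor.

-442.8

With no valuation effects, change in NIIP = current account = 65.5
End-of-year NIIP = -508.3 + 65.5 = -442.8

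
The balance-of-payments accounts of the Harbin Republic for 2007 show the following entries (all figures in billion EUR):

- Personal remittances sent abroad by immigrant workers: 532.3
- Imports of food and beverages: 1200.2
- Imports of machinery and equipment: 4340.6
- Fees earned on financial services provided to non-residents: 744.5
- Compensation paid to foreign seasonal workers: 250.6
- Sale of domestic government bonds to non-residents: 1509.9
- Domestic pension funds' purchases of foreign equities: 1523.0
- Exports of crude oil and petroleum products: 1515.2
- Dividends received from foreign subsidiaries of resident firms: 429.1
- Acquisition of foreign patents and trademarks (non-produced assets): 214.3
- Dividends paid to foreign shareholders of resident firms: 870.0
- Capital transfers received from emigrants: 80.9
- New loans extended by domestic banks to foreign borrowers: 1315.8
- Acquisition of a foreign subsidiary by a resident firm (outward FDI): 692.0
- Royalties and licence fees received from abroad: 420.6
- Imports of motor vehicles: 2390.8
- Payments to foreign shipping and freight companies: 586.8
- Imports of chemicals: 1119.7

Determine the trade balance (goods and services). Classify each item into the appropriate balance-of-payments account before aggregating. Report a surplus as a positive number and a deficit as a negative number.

-6957.8

Goods: 1515.2 - 1200.2 - 2390.8 - 1119.7 - 4340.6 = -7536.1
Services: -586.8 + 744.5 + 420.6 = 578.3
Trade balance = -7536.1 + 578.3 = -6957.8
(Excluded from the trade balance — secondary income: personal remittances sent abroad by immigrant workers 532.3; primary income: compensation paid to foreign seasonal workers 250.6, dividends received from foreign subsidiaries of resident firms 429.1, dividends paid to foreign shareholders of resident firms 870.0; financial account: sale of domestic government bonds to non-residents 1509.9, domestic pension funds' purchases of foreign equities 1523.0, new loans extended by domestic banks to foreign borrowers 1315.8, acquisition of a foreign subsidiary by a resident firm (outward FDI) 692.0; capital account: acquisition of foreign patents and trademarks (non-produced assets) 214.3, capital transfers received from emigrants 80.9.)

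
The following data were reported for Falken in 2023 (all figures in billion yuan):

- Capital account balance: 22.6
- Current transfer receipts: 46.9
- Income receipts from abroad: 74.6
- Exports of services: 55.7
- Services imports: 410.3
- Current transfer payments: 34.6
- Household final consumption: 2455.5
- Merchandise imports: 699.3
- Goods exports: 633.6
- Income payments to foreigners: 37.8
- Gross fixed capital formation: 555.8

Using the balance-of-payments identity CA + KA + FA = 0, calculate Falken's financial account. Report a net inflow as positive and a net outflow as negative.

348.6

Goods balance = 633.6 - 699.3 = -65.7
Services balance = 55.7 - 410.3 = -354.6
Trade balance (goods + services) = -65.7 + (-354.6) = -420.3
Net primary income = 74.6 - 37.8 = 36.8
Net secondary income = 46.9 - 34.6 = 12.3
Current account = -420.3 + 36.8 + 12.3 = -371.2
Financial account = -(-371.2 + 22.6) = 348.6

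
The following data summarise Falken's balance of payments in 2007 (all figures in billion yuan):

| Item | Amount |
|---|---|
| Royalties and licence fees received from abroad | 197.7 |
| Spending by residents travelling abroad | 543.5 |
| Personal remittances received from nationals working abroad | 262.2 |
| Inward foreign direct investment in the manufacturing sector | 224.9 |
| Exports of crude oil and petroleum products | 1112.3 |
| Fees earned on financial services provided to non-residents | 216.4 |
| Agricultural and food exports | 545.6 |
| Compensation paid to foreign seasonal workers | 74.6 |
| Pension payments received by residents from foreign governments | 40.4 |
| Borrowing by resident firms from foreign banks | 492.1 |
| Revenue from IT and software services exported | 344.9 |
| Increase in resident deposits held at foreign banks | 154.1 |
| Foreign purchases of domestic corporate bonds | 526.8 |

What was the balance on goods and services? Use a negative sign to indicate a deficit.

1873.4

Goods: 545.6 + 1112.3 = 1657.9
Services: 197.7 - 543.5 + 216.4 + 344.9 = 215.5
Trade balance = 1657.9 + 215.5 = 1873.4
(Excluded from the trade balance — secondary income: personal remittances received from nationals working abroad 262.2, pension payments received by residents from foreign governments 40.4; financial account: inward foreign direct investment in the manufacturing sector 224.9, borrowing by resident firms from foreign banks 492.1, increase in resident deposits held at foreign banks 154.1, foreign purchases of domestic corporate bonds 526.8; primary income: compensation paid to foreign seasonal workers 74.6.)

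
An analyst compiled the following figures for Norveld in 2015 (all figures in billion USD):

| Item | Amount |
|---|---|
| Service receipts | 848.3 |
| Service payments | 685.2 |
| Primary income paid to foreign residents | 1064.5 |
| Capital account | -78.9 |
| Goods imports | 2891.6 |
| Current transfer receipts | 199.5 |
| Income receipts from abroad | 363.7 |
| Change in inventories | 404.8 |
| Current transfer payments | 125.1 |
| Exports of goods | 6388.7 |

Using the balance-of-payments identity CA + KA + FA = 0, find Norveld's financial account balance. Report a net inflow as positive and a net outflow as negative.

Goods balance = 6388.7 - 2891.6 = 3497.1
Services balance = 848.3 - 685.2 = 163.1
Trade balance (goods + services) = 3497.1 + 163.1 = 3660.2
Net primary income = 363.7 - 1064.5 = -700.8
Net secondary income = 199.5 - 125.1 = 74.4
Current account = 3660.2 + (-700.8) + 74.4 = 3033.8
Financial account = -(3033.8 + (-78.9)) = -2954.9

-2954.9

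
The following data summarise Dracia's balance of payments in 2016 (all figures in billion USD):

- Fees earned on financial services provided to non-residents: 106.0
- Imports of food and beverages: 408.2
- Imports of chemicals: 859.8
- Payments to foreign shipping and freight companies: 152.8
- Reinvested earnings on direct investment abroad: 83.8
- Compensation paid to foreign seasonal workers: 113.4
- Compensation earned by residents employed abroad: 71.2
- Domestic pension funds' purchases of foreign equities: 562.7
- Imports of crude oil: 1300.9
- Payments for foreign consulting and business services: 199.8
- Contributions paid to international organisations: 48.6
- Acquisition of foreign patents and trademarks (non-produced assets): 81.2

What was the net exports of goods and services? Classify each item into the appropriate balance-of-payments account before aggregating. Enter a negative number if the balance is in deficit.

Goods: -1300.9 - 408.2 - 859.8 = -2568.9
Services: -199.8 - 152.8 + 106.0 = -246.6
Trade balance = -2568.9 + (-246.6) = -2815.5
(Excluded from the trade balance — primary income: reinvested earnings on direct investment abroad 83.8, compensation paid to foreign seasonal workers 113.4, compensation earned by residents employed abroad 71.2; financial account: domestic pension funds' purchases of foreign equities 562.7; secondary income: contributions paid to international organisations 48.6; capital account: acquisition of foreign patents and trademarks (non-produced assets) 81.2.)

-2815.5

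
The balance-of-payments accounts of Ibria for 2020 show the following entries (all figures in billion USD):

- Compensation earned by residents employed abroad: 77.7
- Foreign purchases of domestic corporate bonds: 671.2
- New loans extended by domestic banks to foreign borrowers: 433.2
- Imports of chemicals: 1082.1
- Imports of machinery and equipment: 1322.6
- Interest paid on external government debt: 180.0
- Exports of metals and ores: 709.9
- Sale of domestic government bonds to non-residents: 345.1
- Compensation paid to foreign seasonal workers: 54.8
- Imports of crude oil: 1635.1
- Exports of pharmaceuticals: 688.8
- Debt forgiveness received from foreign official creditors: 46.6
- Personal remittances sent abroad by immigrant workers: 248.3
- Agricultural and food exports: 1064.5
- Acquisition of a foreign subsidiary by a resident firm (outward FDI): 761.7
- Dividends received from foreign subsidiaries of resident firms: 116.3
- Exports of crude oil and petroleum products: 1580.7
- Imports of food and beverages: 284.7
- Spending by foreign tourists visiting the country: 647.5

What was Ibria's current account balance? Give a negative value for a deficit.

Goods: 688.8 + 709.9 - 1322.6 - 284.7 + 1580.7 + 1064.5 - 1635.1 - 1082.1 = -280.6
Services: 647.5
Primary income: -180.0 + 77.7 + 116.3 - 54.8 = -40.8
Secondary income: -248.3
Current account = (-280.6) + 647.5 + (-40.8) + (-248.3) = 77.8
(Excluded from the current account — financial account: foreign purchases of domestic corporate bonds 671.2, new loans extended by domestic banks to foreign borrowers 433.2, sale of domestic government bonds to non-residents 345.1, acquisition of a foreign subsidiary by a resident firm (outward FDI) 761.7; capital account: debt forgiveness received from foreign official creditors 46.6.)

77.8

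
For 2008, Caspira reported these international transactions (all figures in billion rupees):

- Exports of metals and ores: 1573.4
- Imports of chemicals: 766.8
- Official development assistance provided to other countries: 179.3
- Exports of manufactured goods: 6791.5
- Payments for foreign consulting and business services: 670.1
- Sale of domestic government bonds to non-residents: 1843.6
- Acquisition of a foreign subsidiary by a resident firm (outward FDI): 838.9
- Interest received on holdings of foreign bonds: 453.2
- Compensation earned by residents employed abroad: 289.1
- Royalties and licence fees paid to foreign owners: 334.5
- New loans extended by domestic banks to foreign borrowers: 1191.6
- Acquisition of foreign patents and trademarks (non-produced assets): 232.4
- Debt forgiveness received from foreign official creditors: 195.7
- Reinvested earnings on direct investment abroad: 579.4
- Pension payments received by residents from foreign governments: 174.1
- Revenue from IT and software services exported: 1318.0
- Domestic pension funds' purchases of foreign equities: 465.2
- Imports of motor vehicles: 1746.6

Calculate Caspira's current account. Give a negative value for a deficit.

Goods: 1573.4 + 6791.5 - 1746.6 - 766.8 = 5851.5
Services: 1318.0 - 670.1 - 334.5 = 313.4
Primary income: 453.2 + 579.4 + 289.1 = 1321.7
Secondary income: -179.3 + 174.1 = -5.2
Current account = 5851.5 + 313.4 + 1321.7 + (-5.2) = 7481.4
(Excluded from the current account — financial account: sale of domestic government bonds to non-residents 1843.6, acquisition of a foreign subsidiary by a resident firm (outward FDI) 838.9, new loans extended by domestic banks to foreign borrowers 1191.6, domestic pension funds' purchases of foreign equities 465.2; capital account: acquisition of foreign patents and trademarks (non-produced assets) 232.4, debt forgiveness received from foreign official creditors 195.7.)

7481.4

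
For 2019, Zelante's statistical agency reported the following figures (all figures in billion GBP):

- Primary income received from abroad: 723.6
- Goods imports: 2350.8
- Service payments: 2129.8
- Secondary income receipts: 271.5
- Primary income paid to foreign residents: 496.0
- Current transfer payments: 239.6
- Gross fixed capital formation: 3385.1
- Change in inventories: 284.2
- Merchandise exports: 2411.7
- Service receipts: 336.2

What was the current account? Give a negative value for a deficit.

-1473.2

Goods balance = 2411.7 - 2350.8 = 60.9
Services balance = 336.2 - 2129.8 = -1793.6
Trade balance (goods + services) = 60.9 + (-1793.6) = -1732.7
Net primary income = 723.6 - 496.0 = 227.6
Net secondary income = 271.5 - 239.6 = 31.9
Current account = -1732.7 + 227.6 + 31.9 = -1473.2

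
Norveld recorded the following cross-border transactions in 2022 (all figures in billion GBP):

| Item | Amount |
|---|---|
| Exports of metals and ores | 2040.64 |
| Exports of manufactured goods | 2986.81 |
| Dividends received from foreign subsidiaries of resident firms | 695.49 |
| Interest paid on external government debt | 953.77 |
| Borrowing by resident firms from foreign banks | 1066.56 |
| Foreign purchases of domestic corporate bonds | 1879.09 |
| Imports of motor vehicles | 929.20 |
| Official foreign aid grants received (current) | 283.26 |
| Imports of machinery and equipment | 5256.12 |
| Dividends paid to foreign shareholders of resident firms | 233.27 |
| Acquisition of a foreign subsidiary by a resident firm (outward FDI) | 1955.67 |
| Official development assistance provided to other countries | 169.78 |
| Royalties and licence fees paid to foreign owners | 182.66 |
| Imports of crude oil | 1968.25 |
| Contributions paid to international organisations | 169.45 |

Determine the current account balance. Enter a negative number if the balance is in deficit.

-3856.30

Goods: 2040.64 - 929.20 - 1968.25 - 5256.12 + 2986.81 = -3126.12
Services: -182.66
Primary income: -953.77 - 233.27 + 695.49 = -491.55
Secondary income: 283.26 - 169.45 - 169.78 = -55.97
Current account = (-3126.12) + (-182.66) + (-491.55) + (-55.97) = -3856.30
(Excluded from the current account — financial account: borrowing by resident firms from foreign banks 1066.56, foreign purchases of domestic corporate bonds 1879.09, acquisition of a foreign subsidiary by a resident firm (outward FDI) 1955.67.)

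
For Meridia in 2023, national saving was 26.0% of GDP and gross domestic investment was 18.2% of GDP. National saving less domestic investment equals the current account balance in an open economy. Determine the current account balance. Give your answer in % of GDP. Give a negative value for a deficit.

7.8

CA = S - I = 26.0 - 18.2 = 7.8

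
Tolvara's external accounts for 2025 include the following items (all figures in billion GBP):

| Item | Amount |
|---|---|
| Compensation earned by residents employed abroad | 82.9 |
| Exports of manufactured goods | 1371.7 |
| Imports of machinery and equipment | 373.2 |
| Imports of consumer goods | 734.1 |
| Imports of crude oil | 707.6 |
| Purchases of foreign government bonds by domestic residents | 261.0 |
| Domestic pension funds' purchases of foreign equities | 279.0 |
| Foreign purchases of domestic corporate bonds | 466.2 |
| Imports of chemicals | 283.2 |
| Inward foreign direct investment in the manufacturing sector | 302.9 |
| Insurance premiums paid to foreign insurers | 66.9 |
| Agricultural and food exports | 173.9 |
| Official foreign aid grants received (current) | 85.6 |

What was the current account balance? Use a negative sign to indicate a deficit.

-450.9

Goods: -707.6 - 373.2 - 283.2 + 173.9 - 734.1 + 1371.7 = -552.5
Services: -66.9
Primary income: 82.9
Secondary income: 85.6
Current account = (-552.5) + (-66.9) + 82.9 + 85.6 = -450.9
(Excluded from the current account — financial account: purchases of foreign government bonds by domestic residents 261.0, domestic pension funds' purchases of foreign equities 279.0, foreign purchases of domestic corporate bonds 466.2, inward foreign direct investment in the manufacturing sector 302.9.)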